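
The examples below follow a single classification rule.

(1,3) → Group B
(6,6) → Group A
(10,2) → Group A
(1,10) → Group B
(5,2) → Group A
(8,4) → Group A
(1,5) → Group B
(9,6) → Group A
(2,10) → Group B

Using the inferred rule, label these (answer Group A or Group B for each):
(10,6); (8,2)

The distinguishing property — first ≥ 3 — holds for all the 'Group A' cases and none of the 'Group B' cases.
(10,6): first 10 — matches, so Group A. (8,2): first 8 — matches, so Group A.

Group A, Group A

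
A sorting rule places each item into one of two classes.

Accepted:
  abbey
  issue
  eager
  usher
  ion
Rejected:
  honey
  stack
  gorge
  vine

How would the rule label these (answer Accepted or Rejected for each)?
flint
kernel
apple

Looking at the examples, the only property every 'Accepted' case has and every 'Rejected' case lacks is: starts with a vowel.
flint: Rejected (starts with 'f'). kernel: Rejected (starts with 'k'). apple: Accepted (starts with 'a').

Rejected, Rejected, Accepted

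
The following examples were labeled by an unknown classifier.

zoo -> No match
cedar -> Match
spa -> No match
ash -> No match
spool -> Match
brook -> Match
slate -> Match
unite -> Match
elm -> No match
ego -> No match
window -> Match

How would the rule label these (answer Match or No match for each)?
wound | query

The common property of the 'Match' items is: length ≥ 5. No 'No match' item has it.
wound: length 5, has this property → Match.
query: length 5, has this property → Match.

Match, Match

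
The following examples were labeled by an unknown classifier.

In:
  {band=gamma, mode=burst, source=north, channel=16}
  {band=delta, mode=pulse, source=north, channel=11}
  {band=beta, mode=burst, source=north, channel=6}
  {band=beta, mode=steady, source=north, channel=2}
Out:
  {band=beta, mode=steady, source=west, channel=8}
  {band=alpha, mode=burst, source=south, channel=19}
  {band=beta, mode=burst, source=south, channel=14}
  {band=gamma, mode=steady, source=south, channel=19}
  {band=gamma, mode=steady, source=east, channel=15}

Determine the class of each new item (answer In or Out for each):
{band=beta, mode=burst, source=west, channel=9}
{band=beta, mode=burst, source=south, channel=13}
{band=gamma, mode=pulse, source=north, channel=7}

The common property of the 'In' items is: source is north. No 'Out' item has it.
Out: {band=beta, mode=burst, source=west, channel=9}, since source is west.
Out: {band=beta, mode=burst, source=south, channel=13}, since source is south.
In: {band=gamma, mode=pulse, source=north, channel=7}, since source is north.

Out, Out, In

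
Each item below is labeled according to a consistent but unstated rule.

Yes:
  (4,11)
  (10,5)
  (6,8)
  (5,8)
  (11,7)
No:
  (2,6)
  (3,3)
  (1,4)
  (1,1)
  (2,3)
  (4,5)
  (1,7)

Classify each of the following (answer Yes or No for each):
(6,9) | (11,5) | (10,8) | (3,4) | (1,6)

Yes, Yes, Yes, No, No

The pattern is that an item is 'Yes' exactly when: sum ≥ 13.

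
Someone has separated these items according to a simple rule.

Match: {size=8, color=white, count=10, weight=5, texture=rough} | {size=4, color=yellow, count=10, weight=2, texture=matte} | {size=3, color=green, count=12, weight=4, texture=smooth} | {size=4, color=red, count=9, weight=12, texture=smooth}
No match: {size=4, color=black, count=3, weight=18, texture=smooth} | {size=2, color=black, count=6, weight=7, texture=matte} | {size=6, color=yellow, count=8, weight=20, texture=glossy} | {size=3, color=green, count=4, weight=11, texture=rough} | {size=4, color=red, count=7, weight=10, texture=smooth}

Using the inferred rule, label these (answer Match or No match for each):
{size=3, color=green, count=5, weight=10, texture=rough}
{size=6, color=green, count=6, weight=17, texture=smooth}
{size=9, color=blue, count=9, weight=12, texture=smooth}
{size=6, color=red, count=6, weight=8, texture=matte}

The classifier is using: count ≥ 9.
{size=3, color=green, count=5, weight=10, texture=rough} — count = 5, hence No match. {size=6, color=green, count=6, weight=17, texture=smooth} — count = 6, hence No match. {size=9, color=blue, count=9, weight=12, texture=smooth} — count = 9, hence Match. {size=6, color=red, count=6, weight=8, texture=matte} — count = 6, hence No match.

No match, No match, Match, No match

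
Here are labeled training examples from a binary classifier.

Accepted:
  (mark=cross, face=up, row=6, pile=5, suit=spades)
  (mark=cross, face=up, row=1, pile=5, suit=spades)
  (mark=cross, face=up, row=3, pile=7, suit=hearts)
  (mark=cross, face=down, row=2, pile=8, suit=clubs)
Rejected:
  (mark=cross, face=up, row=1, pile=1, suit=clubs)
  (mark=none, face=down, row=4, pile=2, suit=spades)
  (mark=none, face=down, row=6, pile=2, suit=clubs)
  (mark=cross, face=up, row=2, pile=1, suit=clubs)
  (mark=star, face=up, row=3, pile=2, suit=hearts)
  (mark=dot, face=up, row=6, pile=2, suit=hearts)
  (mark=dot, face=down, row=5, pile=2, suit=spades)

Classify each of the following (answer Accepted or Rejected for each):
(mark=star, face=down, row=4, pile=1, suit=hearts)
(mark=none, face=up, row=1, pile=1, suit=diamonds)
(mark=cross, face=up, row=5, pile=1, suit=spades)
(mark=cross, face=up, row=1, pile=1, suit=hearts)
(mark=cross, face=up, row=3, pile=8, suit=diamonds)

The common property of the 'Accepted' items is: pile ≥ 5. No 'Rejected' item has it.

Rejected, Rejected, Rejected, Rejected, Accepted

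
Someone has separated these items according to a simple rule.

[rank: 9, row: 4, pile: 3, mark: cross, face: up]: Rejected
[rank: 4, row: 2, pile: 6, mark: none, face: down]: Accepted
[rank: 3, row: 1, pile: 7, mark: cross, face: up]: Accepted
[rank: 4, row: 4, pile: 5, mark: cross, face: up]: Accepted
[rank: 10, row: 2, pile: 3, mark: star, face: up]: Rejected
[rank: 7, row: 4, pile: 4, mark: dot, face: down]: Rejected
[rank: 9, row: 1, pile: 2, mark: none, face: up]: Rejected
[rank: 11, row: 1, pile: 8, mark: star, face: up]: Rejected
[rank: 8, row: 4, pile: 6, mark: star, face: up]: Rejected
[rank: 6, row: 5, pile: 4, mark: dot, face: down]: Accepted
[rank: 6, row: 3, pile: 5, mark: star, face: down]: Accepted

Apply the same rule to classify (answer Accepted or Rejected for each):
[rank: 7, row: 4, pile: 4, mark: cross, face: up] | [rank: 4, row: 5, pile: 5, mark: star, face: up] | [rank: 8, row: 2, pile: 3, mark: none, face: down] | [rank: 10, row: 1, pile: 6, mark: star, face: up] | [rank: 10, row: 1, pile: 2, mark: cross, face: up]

Rejected, Accepted, Rejected, Rejected, Rejected

Every 'Accepted' example satisfies: rank ≤ 6. None of the 'Rejected' examples do.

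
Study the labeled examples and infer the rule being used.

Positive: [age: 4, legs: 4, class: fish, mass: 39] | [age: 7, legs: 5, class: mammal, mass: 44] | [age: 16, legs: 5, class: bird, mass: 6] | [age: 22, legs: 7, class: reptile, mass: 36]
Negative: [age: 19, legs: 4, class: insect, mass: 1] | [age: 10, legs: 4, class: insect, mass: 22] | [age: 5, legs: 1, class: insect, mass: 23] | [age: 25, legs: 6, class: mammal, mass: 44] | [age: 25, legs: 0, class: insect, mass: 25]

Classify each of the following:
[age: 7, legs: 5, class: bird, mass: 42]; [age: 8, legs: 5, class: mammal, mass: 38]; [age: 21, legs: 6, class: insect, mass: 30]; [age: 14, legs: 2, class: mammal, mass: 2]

The simplest hypothesis consistent with all the labels is: class is not insect AND age ≤ 22.
[age: 7, legs: 5, class: bird, mass: 42] → class is bird, age = 7 → Positive. [age: 8, legs: 5, class: mammal, mass: 38] → class is mammal, age = 8 → Positive. [age: 21, legs: 6, class: insect, mass: 30] → class is insect, age = 21 → Negative. [age: 14, legs: 2, class: mammal, mass: 2] → class is mammal, age = 14 → Positive.

Positive, Positive, Negative, Positive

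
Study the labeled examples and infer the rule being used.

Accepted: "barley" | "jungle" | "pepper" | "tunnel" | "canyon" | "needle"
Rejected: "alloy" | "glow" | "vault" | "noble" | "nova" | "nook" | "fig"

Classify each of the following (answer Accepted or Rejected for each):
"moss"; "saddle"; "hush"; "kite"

Rejected, Accepted, Rejected, Rejected

The classifier is using: length 6.
"moss": length 4, fails this test → Rejected. "saddle": length 6, matches → Accepted. "hush": length 4, fails this test → Rejected. "kite": length 4, fails this test → Rejected.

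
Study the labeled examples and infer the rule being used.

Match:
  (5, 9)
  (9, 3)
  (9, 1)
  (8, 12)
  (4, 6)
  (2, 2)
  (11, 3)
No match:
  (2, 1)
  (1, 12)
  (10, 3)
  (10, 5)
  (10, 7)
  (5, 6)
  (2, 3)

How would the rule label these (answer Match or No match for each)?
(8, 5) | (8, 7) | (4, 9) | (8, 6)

The common property of the 'Match' items is: sum is even. No 'No match' item has it.
No match: (8, 5), since 8+5 = 13. No match: (8, 7), since 8+7 = 15. No match: (4, 9), since 4+9 = 13. Match: (8, 6), since 8+6 = 14.

No match, No match, No match, Match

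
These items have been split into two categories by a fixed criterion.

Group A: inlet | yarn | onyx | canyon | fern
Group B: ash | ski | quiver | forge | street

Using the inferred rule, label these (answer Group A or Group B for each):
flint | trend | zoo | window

Group A, Group A, Group B, Group A

The common property of the 'Group A' items is: contains 'n'. No 'Group B' item has it.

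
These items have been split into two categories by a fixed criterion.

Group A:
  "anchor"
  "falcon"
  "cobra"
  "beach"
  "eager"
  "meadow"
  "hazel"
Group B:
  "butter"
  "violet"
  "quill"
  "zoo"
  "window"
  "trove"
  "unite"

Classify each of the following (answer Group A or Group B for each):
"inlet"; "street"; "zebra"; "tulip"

The rule appears to be: contains 'a'.
"inlet" — no 'a', hence Group B.
"street" — no 'a', hence Group B.
"zebra" — has 'a', hence Group A.
"tulip" — no 'a', hence Group B.

Group B, Group B, Group A, Group B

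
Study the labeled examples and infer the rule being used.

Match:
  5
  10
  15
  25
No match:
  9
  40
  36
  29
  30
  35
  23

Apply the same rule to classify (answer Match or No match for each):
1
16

Every 'Match' example satisfies: multiple of 5 AND at most 25. None of the 'No match' examples do.
1: 1 = 5·0 + 1, 1 ≤ 25 — does not fit, so No match.
16: 16 = 5·3 + 1, 16 ≤ 25 — does not fit, so No match.

No match, No match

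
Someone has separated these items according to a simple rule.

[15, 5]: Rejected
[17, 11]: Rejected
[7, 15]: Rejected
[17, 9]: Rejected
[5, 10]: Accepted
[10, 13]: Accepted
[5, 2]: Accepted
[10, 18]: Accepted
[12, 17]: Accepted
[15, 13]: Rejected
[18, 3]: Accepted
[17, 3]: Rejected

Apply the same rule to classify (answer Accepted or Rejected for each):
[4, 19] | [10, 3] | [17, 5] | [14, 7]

Accepted, Accepted, Rejected, Accepted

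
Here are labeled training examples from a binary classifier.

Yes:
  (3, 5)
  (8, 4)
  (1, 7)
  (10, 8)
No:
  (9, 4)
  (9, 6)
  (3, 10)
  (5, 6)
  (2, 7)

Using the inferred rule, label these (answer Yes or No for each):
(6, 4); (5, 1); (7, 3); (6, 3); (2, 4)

Yes, Yes, Yes, No, Yes

Every 'Yes' example satisfies: sum is even. None of the 'No' examples do.
(6, 4): 6+4 = 10 — has this property, so Yes. (5, 1): 5+1 = 6 — has this property, so Yes. (7, 3): 7+3 = 10 — has this property, so Yes. (6, 3): 6+3 = 9 — does not fit, so No. (2, 4): 2+4 = 6 — has this property, so Yes.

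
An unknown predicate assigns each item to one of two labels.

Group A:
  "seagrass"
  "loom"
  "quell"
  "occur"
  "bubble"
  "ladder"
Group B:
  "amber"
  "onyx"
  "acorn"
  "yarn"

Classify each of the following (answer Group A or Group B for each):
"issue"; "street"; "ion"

The common property of the 'Group A' items is: has a double letter. No 'Group B' item has it.
"issue": 'ss' doubled, has this property → Group A. "street": 'ee' doubled, has this property → Group A. "ion": no doubled letter, doesn't qualify → Group B.

Group A, Group A, Group B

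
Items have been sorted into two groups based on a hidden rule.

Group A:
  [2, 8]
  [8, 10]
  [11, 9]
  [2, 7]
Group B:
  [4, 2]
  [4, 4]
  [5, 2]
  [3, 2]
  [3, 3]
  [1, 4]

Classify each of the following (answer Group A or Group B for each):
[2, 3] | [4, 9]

Rule: sum ≥ 9. This holds for each 'Group A' example and fails for each 'Group B' one.
[2, 3] — 2+3 = 5, hence Group B. [4, 9] — 4+9 = 13, hence Group A.

Group B, Group A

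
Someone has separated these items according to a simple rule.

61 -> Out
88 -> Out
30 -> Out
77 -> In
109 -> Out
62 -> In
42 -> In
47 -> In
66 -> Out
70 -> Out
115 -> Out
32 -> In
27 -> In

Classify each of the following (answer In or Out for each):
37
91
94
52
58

In, Out, Out, In, Out

A rule that fits every label: ≡ 2 (mod 5) — true of each 'In' example, false of each 'Out' one.
37: 37 mod 5 = 2 — qualifies, so In.
91: 91 mod 5 = 1 — doesn't match, so Out.
94: 94 mod 5 = 4 — doesn't match, so Out.
52: 52 mod 5 = 2 — qualifies, so In.
58: 58 mod 5 = 3 — doesn't match, so Out.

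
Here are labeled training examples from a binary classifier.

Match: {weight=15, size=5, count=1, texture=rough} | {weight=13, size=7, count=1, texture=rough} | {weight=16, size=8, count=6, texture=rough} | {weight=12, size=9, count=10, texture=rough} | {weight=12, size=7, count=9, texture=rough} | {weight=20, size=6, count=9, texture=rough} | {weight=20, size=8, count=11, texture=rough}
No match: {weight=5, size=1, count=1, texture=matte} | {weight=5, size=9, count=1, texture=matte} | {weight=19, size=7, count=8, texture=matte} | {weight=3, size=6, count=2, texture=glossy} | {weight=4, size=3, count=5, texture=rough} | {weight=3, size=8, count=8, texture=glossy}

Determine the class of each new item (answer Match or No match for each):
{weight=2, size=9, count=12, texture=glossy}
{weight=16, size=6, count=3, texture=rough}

No match, Match

The rule appears to be: texture is rough AND size ≥ 5.
No match: {weight=2, size=9, count=12, texture=glossy}, since texture is glossy, size = 9.
Match: {weight=16, size=6, count=3, texture=rough}, since texture is rough, size = 6.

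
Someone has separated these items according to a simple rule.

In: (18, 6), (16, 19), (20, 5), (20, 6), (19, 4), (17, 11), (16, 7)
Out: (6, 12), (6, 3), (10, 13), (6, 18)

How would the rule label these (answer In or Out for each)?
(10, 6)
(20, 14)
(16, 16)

Out, In, In

The classifier is using: first ≥ 11.
(10, 6): first 10 — does not pass, so Out.
(20, 14): first 20 — checks out, so In.
(16, 16): first 16 — checks out, so In.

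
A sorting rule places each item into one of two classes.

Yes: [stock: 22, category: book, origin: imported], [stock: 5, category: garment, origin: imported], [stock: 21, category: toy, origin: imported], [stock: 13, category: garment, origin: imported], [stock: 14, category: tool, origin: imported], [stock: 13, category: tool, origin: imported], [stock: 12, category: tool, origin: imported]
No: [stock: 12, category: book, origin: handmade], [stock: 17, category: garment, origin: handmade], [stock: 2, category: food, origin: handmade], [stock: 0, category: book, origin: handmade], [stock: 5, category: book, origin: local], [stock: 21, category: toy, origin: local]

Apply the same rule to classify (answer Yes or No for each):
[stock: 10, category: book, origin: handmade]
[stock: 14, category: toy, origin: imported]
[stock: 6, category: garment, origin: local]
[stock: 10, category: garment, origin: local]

All 'Yes' examples share one property — origin is imported — and every 'No' example lacks it.
[stock: 10, category: book, origin: handmade]: origin is handmade, does not pass → No. [stock: 14, category: toy, origin: imported]: origin is imported, matches → Yes. [stock: 6, category: garment, origin: local]: origin is local, does not pass → No. [stock: 10, category: garment, origin: local]: origin is local, does not pass → No.

No, Yes, No, No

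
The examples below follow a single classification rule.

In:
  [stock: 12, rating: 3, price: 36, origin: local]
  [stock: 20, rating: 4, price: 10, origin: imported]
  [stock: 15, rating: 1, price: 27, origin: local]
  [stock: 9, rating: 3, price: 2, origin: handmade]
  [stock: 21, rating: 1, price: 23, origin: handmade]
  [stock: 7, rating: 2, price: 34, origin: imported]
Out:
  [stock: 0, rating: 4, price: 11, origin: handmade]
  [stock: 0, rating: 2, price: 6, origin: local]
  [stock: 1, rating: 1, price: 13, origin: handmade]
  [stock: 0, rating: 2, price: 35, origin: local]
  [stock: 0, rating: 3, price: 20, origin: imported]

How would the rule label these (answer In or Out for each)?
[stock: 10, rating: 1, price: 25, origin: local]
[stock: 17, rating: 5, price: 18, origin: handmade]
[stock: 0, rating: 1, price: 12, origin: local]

In, In, Out

All 'In' examples share one property — stock ≥ 7 — and every 'Out' example lacks it.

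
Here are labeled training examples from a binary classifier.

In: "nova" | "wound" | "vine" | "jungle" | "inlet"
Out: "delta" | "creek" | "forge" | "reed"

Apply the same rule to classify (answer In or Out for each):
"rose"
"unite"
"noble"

The classifier is using: contains 'n'.
Out: "rose", since no 'n'.
In: "unite", since has 'n'.
In: "noble", since has 'n'.

Out, In, In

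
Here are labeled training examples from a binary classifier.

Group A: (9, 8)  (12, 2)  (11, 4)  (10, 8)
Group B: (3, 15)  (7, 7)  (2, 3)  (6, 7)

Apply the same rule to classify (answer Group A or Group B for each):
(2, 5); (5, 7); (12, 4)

The simplest hypothesis consistent with all the labels is: first > second.
(2, 5) → 2 < 5 → Group B.
(5, 7) → 5 < 7 → Group B.
(12, 4) → 12 > 4 → Group A.

Group B, Group B, Group A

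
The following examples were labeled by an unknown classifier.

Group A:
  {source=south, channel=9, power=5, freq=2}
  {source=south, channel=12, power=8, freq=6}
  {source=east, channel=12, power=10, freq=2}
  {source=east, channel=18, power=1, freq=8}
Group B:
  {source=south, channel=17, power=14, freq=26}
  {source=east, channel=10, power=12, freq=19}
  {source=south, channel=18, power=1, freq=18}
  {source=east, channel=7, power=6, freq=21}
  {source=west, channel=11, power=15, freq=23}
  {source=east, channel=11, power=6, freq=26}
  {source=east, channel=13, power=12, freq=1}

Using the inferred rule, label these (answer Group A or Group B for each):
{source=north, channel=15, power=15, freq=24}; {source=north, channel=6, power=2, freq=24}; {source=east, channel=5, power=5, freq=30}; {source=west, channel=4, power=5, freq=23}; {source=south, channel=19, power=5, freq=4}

Group B, Group B, Group B, Group B, Group A

'Group A' ⟺ freq ≥ 2 AND freq ≤ 8.
{source=north, channel=15, power=15, freq=24} → freq = 24 → Group B. {source=north, channel=6, power=2, freq=24} → freq = 24 → Group B. {source=east, channel=5, power=5, freq=30} → freq = 30 → Group B. {source=west, channel=4, power=5, freq=23} → freq = 23 → Group B. {source=south, channel=19, power=5, freq=4} → freq = 4 → Group A.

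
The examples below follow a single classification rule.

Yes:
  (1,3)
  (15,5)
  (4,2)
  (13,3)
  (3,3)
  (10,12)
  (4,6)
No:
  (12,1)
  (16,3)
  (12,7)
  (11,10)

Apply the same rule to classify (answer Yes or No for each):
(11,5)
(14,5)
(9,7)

A rule that fits every label: sum is even — true of each 'Yes' example, false of each 'No' one.
(11,5): 11+5 = 16 — qualifies, so Yes.
(14,5): 14+5 = 19 — fails this test, so No.
(9,7): 9+7 = 16 — qualifies, so Yes.

Yes, No, Yes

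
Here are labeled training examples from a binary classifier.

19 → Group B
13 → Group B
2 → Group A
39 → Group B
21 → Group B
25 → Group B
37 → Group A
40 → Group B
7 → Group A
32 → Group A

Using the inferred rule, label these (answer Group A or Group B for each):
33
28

Group B, Group B

Rule: ≡ 2 (mod 5). This holds for each 'Group A' example and fails for each 'Group B' one.
33: Group B (33 mod 5 = 3).
28: Group B (28 mod 5 = 3).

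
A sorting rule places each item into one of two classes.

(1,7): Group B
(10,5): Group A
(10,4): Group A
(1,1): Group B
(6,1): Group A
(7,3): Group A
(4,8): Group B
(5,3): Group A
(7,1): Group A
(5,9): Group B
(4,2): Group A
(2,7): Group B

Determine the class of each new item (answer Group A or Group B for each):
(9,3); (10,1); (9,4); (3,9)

The simplest hypothesis consistent with all the labels is: first > second.
(9,3): Group A (9 > 3).
(10,1): Group A (10 > 1).
(9,4): Group A (9 > 4).
(3,9): Group B (3 < 9).

Group A, Group A, Group A, Group B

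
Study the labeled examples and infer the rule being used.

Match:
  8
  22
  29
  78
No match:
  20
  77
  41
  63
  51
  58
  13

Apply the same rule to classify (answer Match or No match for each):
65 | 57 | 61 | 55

No match, Match, No match, No match

A rule that fits every label: ≡ 1 (mod 7) — true of each 'Match' example, false of each 'No match' one.
65 — 65 mod 7 = 2, hence No match. 57 — 57 mod 7 = 1, hence Match. 61 — 61 mod 7 = 5, hence No match. 55 — 55 mod 7 = 6, hence No match.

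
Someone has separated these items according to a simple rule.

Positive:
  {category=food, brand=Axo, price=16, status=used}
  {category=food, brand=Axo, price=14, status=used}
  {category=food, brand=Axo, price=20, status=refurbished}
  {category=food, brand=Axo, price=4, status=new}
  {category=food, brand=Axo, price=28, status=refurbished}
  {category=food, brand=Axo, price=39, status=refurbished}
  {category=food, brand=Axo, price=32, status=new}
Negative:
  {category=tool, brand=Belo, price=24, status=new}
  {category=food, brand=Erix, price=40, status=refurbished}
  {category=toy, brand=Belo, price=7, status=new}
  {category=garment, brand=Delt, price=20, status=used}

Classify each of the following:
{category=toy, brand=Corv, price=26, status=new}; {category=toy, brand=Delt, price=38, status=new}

Every 'Positive' example satisfies: brand is Axo. None of the 'Negative' examples do.
Negative: {category=toy, brand=Corv, price=26, status=new}, since brand is Corv. Negative: {category=toy, brand=Delt, price=38, status=new}, since brand is Delt.

Negative, Negative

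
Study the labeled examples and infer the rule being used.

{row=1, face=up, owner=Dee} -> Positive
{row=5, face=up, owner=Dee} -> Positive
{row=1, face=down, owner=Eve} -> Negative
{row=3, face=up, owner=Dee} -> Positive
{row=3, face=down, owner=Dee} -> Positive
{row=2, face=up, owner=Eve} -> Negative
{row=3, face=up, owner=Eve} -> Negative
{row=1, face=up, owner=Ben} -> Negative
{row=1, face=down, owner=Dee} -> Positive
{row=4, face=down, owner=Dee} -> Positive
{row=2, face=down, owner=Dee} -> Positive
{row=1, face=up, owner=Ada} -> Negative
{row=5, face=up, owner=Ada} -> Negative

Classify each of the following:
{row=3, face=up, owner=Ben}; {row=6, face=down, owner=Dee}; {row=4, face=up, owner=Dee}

One predicate separates the groups cleanly: owner is Dee.
{row=3, face=up, owner=Ben} — owner is Ben, hence Negative. {row=6, face=down, owner=Dee} — owner is Dee, hence Positive. {row=4, face=up, owner=Dee} — owner is Dee, hence Positive.

Negative, Positive, Positive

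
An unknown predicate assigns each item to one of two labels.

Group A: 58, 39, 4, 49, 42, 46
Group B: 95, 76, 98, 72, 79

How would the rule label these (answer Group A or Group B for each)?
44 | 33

Group A, Group A

A rule that fits every label: at most 58 — true of each 'Group A' example, false of each 'Group B' one.
44 → 44 ≤ 58 → Group A.
33 → 33 ≤ 58 → Group A.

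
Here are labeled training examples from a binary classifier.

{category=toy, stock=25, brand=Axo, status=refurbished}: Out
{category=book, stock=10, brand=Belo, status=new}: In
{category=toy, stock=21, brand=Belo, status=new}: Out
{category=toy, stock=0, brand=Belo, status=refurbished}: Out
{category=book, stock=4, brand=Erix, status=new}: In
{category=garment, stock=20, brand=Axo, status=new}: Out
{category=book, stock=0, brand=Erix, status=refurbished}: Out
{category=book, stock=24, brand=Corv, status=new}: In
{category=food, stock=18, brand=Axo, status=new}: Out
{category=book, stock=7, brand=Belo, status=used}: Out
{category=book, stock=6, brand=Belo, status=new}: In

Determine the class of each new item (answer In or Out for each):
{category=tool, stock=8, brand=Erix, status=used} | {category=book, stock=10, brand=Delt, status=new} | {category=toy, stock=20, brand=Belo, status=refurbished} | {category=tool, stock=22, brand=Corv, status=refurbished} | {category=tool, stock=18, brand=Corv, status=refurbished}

Rule: category is book AND status is new. This holds for each 'In' example and fails for each 'Out' one.
Out: {category=tool, stock=8, brand=Erix, status=used}, since category is tool, status is used. In: {category=book, stock=10, brand=Delt, status=new}, since category is book, status is new. Out: {category=toy, stock=20, brand=Belo, status=refurbished}, since category is toy, status is refurbished. Out: {category=tool, stock=22, brand=Corv, status=refurbished}, since category is tool, status is refurbished. Out: {category=tool, stock=18, brand=Corv, status=refurbished}, since category is tool, status is refurbished.

Out, In, Out, Out, Out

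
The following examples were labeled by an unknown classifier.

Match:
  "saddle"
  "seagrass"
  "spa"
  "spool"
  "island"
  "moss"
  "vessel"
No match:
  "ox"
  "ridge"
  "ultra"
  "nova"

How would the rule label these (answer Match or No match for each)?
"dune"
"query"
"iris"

No match, No match, Match

The common property of the 'Match' items is: contains 's'. No 'No match' item has it.
"dune": no 's', fails this test → No match. "query": no 's', fails this test → No match. "iris": has 's', satisfies this → Match.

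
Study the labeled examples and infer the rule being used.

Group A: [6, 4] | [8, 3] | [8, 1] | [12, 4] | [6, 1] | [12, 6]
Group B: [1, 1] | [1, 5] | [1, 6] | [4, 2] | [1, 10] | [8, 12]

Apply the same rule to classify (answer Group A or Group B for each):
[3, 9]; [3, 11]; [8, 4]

The classifier is using: first > second AND sum ≥ 7.

Group B, Group B, Group A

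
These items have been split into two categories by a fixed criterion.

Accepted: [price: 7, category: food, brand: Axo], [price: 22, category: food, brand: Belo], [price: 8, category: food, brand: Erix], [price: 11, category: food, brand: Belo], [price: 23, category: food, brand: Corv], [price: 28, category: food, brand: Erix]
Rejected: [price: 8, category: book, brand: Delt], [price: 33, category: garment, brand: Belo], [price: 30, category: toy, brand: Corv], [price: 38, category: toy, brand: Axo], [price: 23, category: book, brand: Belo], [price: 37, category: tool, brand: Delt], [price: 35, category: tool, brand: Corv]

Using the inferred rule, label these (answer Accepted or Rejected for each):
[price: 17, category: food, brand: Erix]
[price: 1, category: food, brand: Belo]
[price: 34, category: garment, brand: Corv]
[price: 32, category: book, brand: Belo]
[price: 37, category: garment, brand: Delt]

Accepted, Accepted, Rejected, Rejected, Rejected

All 'Accepted' examples share one property — category is food — and every 'Rejected' example lacks it.
[price: 17, category: food, brand: Erix]: category is food, qualifies → Accepted.
[price: 1, category: food, brand: Belo]: category is food, qualifies → Accepted.
[price: 34, category: garment, brand: Corv]: category is garment, fails the rule → Rejected.
[price: 32, category: book, brand: Belo]: category is book, fails the rule → Rejected.
[price: 37, category: garment, brand: Delt]: category is garment, fails the rule → Rejected.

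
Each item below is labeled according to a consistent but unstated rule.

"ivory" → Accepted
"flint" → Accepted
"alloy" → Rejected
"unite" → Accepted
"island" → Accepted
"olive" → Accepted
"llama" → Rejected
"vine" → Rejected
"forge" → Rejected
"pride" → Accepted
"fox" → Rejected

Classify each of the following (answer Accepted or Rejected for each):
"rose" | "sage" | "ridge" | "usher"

The classifier is using: length ≥ 5 AND contains 'i'.

Rejected, Rejected, Accepted, Rejected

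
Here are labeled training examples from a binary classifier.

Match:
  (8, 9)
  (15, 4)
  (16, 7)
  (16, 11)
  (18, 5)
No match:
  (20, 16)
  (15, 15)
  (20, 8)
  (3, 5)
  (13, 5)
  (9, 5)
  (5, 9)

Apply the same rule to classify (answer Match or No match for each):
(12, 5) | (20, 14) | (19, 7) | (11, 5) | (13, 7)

Match, No match, No match, No match, No match

The pattern is that an item is 'Match' exactly when: sum is odd.
Match: (12, 5), since 12+5 = 17. No match: (20, 14), since 20+14 = 34. No match: (19, 7), since 19+7 = 26. No match: (11, 5), since 11+5 = 16. No match: (13, 7), since 13+7 = 20.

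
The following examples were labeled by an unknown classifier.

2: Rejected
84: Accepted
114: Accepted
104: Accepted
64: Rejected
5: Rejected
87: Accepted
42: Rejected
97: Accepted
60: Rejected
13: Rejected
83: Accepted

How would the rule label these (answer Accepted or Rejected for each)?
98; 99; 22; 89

The classifier is using: at least 83.
98 — 98 ≥ 83, hence Accepted.
99 — 99 ≥ 83, hence Accepted.
22 — 22 < 83, hence Rejected.
89 — 89 ≥ 83, hence Accepted.

Accepted, Accepted, Rejected, Accepted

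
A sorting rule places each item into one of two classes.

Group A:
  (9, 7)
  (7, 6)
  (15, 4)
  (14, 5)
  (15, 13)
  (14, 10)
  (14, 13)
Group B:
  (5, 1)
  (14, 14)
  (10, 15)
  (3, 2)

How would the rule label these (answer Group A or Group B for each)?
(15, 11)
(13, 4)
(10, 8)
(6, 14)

Group A, Group A, Group A, Group B

The distinguishing property — first > second AND sum ≥ 13 — holds for all the 'Group A' cases and none of the 'Group B' cases.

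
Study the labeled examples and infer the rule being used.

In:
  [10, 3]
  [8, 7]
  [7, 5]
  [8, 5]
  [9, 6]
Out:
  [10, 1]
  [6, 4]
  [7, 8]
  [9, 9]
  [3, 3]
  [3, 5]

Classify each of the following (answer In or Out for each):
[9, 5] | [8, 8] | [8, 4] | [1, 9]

In, Out, In, Out

All 'In' examples share one property — first > second AND sum ≥ 12 — and every 'Out' example lacks it.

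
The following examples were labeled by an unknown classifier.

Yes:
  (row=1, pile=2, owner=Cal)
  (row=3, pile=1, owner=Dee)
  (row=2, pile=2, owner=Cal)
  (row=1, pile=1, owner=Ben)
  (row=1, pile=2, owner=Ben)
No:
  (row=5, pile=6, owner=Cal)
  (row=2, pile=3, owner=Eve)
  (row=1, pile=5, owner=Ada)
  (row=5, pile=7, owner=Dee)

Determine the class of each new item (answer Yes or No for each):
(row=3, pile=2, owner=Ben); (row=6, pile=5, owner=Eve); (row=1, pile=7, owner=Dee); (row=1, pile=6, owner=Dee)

Yes, No, No, No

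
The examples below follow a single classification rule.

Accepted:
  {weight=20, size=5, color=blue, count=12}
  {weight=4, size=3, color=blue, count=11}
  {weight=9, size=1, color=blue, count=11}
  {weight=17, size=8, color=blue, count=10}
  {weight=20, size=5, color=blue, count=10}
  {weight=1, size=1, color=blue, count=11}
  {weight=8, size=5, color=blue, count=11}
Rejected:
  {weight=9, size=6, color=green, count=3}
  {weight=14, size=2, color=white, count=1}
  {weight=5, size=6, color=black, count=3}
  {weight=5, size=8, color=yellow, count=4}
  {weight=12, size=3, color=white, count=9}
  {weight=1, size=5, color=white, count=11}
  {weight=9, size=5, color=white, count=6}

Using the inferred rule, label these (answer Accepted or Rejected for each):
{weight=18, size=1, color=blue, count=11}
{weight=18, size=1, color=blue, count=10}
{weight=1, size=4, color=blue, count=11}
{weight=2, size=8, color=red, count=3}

Rule: color is blue. This holds for each 'Accepted' example and fails for each 'Rejected' one.
{weight=18, size=1, color=blue, count=11} → color is blue → Accepted.
{weight=18, size=1, color=blue, count=10} → color is blue → Accepted.
{weight=1, size=4, color=blue, count=11} → color is blue → Accepted.
{weight=2, size=8, color=red, count=3} → color is red → Rejected.

Accepted, Accepted, Accepted, Rejected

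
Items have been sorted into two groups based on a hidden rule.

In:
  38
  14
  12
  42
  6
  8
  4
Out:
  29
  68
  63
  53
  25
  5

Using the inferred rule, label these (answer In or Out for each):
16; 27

The pattern is that an item is 'In' exactly when: even AND at most 42.
16 — 16 is even, 16 ≤ 42, hence In. 27 — 27 is odd, 27 ≤ 42, hence Out.

In, Out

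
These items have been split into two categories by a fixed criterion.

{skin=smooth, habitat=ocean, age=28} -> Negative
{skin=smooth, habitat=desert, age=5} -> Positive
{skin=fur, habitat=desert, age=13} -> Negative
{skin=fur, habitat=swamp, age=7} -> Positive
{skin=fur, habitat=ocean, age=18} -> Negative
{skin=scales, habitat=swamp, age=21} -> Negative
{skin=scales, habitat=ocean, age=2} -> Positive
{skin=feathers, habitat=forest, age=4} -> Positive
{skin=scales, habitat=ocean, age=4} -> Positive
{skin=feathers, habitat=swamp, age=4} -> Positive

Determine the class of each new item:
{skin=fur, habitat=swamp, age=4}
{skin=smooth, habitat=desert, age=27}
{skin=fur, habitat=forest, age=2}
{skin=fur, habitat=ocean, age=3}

Every 'Positive' example satisfies: age ≤ 7. None of the 'Negative' examples do.
{skin=fur, habitat=swamp, age=4} → age = 4 → Positive.
{skin=smooth, habitat=desert, age=27} → age = 27 → Negative.
{skin=fur, habitat=forest, age=2} → age = 2 → Positive.
{skin=fur, habitat=ocean, age=3} → age = 3 → Positive.

Positive, Negative, Positive, Positive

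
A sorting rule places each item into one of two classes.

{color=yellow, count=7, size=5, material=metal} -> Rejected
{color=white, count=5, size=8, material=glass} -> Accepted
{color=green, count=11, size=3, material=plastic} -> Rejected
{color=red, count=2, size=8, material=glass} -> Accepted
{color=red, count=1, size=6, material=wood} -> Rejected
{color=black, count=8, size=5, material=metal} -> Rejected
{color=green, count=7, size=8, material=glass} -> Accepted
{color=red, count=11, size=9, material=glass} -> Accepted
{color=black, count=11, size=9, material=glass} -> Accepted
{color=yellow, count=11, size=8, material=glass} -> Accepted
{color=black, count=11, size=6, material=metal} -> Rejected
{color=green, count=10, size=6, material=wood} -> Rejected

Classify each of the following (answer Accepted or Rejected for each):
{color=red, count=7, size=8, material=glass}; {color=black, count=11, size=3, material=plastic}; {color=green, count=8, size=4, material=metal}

Accepted, Rejected, Rejected

'Accepted' ⟺ material is glass.
Accepted: {color=red, count=7, size=8, material=glass}, since material is glass.
Rejected: {color=black, count=11, size=3, material=plastic}, since material is plastic.
Rejected: {color=green, count=8, size=4, material=metal}, since material is metal.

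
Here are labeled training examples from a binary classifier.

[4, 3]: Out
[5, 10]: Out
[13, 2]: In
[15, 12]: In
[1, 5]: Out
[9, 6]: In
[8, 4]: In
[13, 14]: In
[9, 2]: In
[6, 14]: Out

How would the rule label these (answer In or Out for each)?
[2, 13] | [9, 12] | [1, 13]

Out, In, Out

The distinguishing property — first ≥ 8 — holds for all the 'In' cases and none of the 'Out' cases.
[2, 13] → first 2 → Out. [9, 12] → first 9 → In. [1, 13] → first 1 → Out.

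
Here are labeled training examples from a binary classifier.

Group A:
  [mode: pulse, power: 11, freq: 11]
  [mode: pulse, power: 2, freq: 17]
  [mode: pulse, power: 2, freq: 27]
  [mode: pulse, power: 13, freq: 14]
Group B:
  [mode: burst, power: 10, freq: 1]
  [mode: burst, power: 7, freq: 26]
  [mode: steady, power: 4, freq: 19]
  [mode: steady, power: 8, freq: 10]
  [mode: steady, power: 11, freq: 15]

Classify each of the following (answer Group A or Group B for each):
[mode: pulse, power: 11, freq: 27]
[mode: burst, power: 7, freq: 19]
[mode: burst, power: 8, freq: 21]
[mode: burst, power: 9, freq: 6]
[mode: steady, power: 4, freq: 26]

Rule: mode is pulse. This holds for each 'Group A' example and fails for each 'Group B' one.
[mode: pulse, power: 11, freq: 27] → mode is pulse → Group A.
[mode: burst, power: 7, freq: 19] → mode is burst → Group B.
[mode: burst, power: 8, freq: 21] → mode is burst → Group B.
[mode: burst, power: 9, freq: 6] → mode is burst → Group B.
[mode: steady, power: 4, freq: 26] → mode is steady → Group B.

Group A, Group B, Group B, Group B, Group B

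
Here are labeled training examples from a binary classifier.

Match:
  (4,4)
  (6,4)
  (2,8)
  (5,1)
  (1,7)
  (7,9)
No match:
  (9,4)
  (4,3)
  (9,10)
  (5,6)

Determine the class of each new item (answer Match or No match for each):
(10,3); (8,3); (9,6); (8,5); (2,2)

No match, No match, No match, No match, Match

Comparing the two groups points to one rule — sum is even.
(10,3): 10+3 = 13 — does not fit, so No match. (8,3): 8+3 = 11 — does not fit, so No match. (9,6): 9+6 = 15 — does not fit, so No match. (8,5): 8+5 = 13 — does not fit, so No match. (2,2): 2+2 = 4 — qualifies, so Match.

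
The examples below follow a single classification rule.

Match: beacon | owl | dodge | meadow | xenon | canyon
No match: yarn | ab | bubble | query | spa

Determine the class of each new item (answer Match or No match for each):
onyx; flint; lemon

Looking at the examples, the only property every 'Match' case has and every 'No match' case lacks is: contains 'o'.
onyx → has 'o' → Match.
flint → no 'o' → No match.
lemon → has 'o' → Match.

Match, No match, Match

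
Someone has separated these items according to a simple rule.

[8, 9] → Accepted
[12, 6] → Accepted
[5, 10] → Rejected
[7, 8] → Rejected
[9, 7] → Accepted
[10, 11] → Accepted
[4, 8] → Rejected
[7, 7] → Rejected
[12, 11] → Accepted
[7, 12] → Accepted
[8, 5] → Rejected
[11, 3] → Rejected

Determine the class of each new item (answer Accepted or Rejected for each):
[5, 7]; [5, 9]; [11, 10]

Rejected, Rejected, Accepted

A rule that fits every label: sum ≥ 16 — true of each 'Accepted' example, false of each 'Rejected' one.
[5, 7]: 5+7 = 12 — does not satisfy this, so Rejected.
[5, 9]: 5+9 = 14 — does not satisfy this, so Rejected.
[11, 10]: 11+10 = 21 — passes, so Accepted.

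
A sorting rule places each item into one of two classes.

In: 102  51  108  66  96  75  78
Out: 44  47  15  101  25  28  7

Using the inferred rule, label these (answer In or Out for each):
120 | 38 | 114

In, Out, In

'In' ⟺ multiple of 3 AND at least 25.
120 — 120 = 3·40, 120 ≥ 25, hence In. 38 — 38 = 3·12 + 2, 38 ≥ 25, hence Out. 114 — 114 = 3·38, 114 ≥ 25, hence In.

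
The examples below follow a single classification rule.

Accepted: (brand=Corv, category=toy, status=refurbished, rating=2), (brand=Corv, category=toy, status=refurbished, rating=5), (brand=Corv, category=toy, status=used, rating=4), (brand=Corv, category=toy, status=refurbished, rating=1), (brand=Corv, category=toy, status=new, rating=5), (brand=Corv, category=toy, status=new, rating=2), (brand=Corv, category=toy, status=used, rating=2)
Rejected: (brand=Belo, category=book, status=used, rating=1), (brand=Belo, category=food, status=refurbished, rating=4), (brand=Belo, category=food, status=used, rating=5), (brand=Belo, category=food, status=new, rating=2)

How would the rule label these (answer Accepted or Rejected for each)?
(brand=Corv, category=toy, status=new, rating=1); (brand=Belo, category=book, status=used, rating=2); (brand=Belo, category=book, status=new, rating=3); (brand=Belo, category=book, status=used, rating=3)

Accepted, Rejected, Rejected, Rejected

A rule that fits every label: brand is Corv — true of each 'Accepted' example, false of each 'Rejected' one.
Accepted: (brand=Corv, category=toy, status=new, rating=1), since brand is Corv. Rejected: (brand=Belo, category=book, status=used, rating=2), since brand is Belo. Rejected: (brand=Belo, category=book, status=new, rating=3), since brand is Belo. Rejected: (brand=Belo, category=book, status=used, rating=3), since brand is Belo.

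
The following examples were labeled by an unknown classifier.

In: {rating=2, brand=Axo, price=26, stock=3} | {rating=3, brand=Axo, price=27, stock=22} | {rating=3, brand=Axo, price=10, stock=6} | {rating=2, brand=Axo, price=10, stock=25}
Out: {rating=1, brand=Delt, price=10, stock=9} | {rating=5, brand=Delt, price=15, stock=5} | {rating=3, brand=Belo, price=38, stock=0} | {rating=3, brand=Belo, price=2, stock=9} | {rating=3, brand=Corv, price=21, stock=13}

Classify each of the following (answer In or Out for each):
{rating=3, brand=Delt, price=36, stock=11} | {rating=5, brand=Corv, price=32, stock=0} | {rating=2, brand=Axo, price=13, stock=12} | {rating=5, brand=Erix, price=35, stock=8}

Out, Out, In, Out

All 'In' examples share one property — brand is Axo — and every 'Out' example lacks it.
Out: {rating=3, brand=Delt, price=36, stock=11}, since brand is Delt.
Out: {rating=5, brand=Corv, price=32, stock=0}, since brand is Corv.
In: {rating=2, brand=Axo, price=13, stock=12}, since brand is Axo.
Out: {rating=5, brand=Erix, price=35, stock=8}, since brand is Erix.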